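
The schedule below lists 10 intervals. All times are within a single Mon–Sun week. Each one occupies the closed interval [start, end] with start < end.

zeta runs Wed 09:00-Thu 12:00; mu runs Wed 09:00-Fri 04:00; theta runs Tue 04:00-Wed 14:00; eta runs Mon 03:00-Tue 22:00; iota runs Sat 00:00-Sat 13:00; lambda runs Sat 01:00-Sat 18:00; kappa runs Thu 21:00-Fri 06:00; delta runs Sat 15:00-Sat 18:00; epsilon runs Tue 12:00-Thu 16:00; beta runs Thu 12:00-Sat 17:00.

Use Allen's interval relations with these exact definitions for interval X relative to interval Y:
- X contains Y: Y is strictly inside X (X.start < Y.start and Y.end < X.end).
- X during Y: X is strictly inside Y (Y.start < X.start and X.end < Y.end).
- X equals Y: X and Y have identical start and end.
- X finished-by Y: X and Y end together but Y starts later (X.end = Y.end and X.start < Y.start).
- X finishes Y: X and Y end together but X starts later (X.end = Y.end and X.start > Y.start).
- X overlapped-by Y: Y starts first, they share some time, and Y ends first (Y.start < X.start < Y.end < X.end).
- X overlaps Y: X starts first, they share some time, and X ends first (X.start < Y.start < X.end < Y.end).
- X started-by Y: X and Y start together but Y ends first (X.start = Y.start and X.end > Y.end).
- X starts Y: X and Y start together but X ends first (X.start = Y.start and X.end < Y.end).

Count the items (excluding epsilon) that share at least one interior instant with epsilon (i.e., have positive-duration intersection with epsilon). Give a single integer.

5

Target epsilon = [Tue 12:00, Thu 16:00].
beta [Thu 12:00, Sat 17:00] → overlapped-by → counts.
delta [Sat 15:00, Sat 18:00] → after → no.
eta [Mon 03:00, Tue 22:00] → overlaps → counts.
iota [Sat 00:00, Sat 13:00] → after → no.
kappa [Thu 21:00, Fri 06:00] → after → no.
lambda [Sat 01:00, Sat 18:00] → after → no.
mu [Wed 09:00, Fri 04:00] → overlapped-by → counts.
theta [Tue 04:00, Wed 14:00] → overlaps → counts.
zeta [Wed 09:00, Thu 12:00] → during → counts.
Total: 5.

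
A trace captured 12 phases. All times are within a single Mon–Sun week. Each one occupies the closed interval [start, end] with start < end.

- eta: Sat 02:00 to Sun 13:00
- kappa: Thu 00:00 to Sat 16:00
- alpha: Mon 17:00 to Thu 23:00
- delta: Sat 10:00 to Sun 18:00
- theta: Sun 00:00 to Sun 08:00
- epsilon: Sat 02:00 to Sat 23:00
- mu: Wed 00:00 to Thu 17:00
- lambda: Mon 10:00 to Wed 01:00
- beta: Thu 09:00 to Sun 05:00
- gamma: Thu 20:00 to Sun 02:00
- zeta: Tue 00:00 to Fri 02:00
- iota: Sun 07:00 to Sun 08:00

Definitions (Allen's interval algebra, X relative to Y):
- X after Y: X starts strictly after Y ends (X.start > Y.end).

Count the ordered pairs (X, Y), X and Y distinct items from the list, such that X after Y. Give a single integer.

30

Checking all 132 ordered pairs for relation 'after'; matching pairs in alphabetical order:
(beta, lambda): beta after lambda ✓
(delta, alpha): delta after alpha ✓
(delta, lambda): delta after lambda ✓
(delta, mu): delta after mu ✓
(delta, zeta): delta after zeta ✓
(epsilon, alpha): epsilon after alpha ✓
(epsilon, lambda): epsilon after lambda ✓
(epsilon, mu): epsilon after mu ✓
(epsilon, zeta): epsilon after zeta ✓
(eta, alpha): eta after alpha ✓
(eta, lambda): eta after lambda ✓
(eta, mu): eta after mu ✓
(eta, zeta): eta after zeta ✓
(gamma, lambda): gamma after lambda ✓
(gamma, mu): gamma after mu ✓
(iota, alpha): iota after alpha ✓
(iota, beta): iota after beta ✓
(iota, epsilon): iota after epsilon ✓
(iota, gamma): iota after gamma ✓
(iota, kappa): iota after kappa ✓
(iota, lambda): iota after lambda ✓
(iota, mu): iota after mu ✓
(iota, zeta): iota after zeta ✓
(kappa, lambda): kappa after lambda ✓
... plus 6 further pairs not listed.
Count: 30.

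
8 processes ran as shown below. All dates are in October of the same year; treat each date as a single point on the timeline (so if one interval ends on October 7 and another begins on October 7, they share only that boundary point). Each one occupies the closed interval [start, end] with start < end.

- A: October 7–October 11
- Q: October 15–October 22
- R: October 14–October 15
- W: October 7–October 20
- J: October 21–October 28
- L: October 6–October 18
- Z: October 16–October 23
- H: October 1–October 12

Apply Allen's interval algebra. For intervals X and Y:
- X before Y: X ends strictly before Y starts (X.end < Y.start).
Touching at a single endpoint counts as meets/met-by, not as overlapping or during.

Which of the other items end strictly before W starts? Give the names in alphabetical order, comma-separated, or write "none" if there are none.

Target W = [October 7, October 20].
A [October 7, October 11] → starts → no.
H [October 1, October 12] → overlaps → no.
J [October 21, October 28] → after → no.
L [October 6, October 18] → overlaps → no.
Q [October 15, October 22] → overlapped-by → no.
R [October 14, October 15] → during → no.
Z [October 16, October 23] → overlapped-by → no.
Result: none.

none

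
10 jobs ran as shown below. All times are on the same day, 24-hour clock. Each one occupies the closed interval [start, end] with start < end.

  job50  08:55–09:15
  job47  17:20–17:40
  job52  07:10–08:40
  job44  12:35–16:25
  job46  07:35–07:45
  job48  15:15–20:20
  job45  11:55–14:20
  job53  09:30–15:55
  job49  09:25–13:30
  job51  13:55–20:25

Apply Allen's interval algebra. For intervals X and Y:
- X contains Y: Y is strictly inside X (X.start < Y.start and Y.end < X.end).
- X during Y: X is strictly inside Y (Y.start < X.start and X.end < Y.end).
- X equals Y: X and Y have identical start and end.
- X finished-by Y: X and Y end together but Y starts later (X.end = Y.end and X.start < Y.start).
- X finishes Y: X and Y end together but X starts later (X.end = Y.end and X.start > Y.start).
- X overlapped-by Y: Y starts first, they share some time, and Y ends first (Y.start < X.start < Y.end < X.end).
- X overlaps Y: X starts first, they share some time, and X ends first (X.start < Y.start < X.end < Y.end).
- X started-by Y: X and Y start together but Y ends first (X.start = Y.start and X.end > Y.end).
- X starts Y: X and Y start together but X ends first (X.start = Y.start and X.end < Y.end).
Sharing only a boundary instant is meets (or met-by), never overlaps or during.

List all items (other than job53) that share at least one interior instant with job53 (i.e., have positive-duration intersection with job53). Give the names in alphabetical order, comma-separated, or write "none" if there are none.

job44, job45, job48, job49, job51

Target job53 = [09:30, 15:55].
job44 [12:35, 16:25] → overlapped-by → yes.
job45 [11:55, 14:20] → during → yes.
job46 [07:35, 07:45] → before → no.
job47 [17:20, 17:40] → after → no.
job48 [15:15, 20:20] → overlapped-by → yes.
job49 [09:25, 13:30] → overlaps → yes.
job50 [08:55, 09:15] → before → no.
job51 [13:55, 20:25] → overlapped-by → yes.
job52 [07:10, 08:40] → before → no.
Result: job44, job45, job48, job49, job51.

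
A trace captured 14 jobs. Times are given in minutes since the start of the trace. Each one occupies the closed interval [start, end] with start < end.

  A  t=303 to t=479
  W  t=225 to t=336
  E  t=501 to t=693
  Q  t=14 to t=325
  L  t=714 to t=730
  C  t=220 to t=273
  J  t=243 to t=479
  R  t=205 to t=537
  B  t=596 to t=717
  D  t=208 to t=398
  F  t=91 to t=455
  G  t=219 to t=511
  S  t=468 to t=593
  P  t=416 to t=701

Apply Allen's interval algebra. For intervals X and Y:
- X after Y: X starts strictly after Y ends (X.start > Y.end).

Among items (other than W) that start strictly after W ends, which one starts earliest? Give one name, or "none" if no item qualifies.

Target W = [t=225, t=336].
A [t=303, t=479] → overlapped-by → excluded.
B [t=596, t=717] → after → candidate.
C [t=220, t=273] → overlaps → excluded.
D [t=208, t=398] → contains → excluded.
E [t=501, t=693] → after → candidate.
F [t=91, t=455] → contains → excluded.
G [t=219, t=511] → contains → excluded.
J [t=243, t=479] → overlapped-by → excluded.
L [t=714, t=730] → after → candidate.
P [t=416, t=701] → after → candidate.
Q [t=14, t=325] → overlaps → excluded.
R [t=205, t=537] → contains → excluded.
S [t=468, t=593] → after → candidate.
Among candidates, earliest start is t=416 → P.

P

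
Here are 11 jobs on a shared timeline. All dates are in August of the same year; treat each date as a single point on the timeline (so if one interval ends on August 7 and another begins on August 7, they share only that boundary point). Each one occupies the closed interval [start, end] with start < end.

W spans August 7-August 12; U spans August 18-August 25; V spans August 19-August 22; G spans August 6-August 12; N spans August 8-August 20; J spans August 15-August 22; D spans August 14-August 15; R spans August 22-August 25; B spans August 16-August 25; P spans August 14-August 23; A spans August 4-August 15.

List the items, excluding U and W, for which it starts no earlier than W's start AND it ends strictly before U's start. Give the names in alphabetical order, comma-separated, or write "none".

Conditions: its start is no earlier than W's start (X.start >= August 7) AND its end is strictly before U's start (X.end < August 18).
A: start August 4 >= August 7? ✗; end August 15 < August 18? ✓ → no.
B: start August 16 >= August 7? ✓; end August 25 < August 18? ✗ → no.
D: start August 14 >= August 7? ✓; end August 15 < August 18? ✓ → yes.
G: start August 6 >= August 7? ✗; end August 12 < August 18? ✓ → no.
J: start August 15 >= August 7? ✓; end August 22 < August 18? ✗ → no.
N: start August 8 >= August 7? ✓; end August 20 < August 18? ✗ → no.
P: start August 14 >= August 7? ✓; end August 23 < August 18? ✗ → no.
R: start August 22 >= August 7? ✓; end August 25 < August 18? ✗ → no.
V: start August 19 >= August 7? ✓; end August 22 < August 18? ✗ → no.
Result: D.

D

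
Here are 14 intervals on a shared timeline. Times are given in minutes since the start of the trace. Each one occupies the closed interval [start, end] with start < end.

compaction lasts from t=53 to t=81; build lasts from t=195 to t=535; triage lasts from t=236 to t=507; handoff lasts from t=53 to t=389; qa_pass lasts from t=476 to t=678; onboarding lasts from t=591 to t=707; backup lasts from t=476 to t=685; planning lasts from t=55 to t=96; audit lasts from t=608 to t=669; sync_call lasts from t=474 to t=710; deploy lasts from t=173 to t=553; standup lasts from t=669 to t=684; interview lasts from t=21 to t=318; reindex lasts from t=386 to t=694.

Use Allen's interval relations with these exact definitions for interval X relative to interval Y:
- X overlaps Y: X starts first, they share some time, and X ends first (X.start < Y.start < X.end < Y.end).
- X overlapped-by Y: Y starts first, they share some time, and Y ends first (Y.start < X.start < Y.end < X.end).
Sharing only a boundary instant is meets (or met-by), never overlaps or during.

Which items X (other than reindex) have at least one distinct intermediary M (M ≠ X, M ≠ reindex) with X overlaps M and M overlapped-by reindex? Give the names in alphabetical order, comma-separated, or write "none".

backup, build, deploy, qa_pass, triage

Target reindex = [t=386, t=694].
Intermediaries M with M overlapped-by reindex: onboarding, sync_call.
Via onboarding — items with X overlaps onboarding: backup, qa_pass.
Via sync_call — items with X overlaps sync_call: build, deploy, triage.
Union: backup, build, deploy, qa_pass, triage.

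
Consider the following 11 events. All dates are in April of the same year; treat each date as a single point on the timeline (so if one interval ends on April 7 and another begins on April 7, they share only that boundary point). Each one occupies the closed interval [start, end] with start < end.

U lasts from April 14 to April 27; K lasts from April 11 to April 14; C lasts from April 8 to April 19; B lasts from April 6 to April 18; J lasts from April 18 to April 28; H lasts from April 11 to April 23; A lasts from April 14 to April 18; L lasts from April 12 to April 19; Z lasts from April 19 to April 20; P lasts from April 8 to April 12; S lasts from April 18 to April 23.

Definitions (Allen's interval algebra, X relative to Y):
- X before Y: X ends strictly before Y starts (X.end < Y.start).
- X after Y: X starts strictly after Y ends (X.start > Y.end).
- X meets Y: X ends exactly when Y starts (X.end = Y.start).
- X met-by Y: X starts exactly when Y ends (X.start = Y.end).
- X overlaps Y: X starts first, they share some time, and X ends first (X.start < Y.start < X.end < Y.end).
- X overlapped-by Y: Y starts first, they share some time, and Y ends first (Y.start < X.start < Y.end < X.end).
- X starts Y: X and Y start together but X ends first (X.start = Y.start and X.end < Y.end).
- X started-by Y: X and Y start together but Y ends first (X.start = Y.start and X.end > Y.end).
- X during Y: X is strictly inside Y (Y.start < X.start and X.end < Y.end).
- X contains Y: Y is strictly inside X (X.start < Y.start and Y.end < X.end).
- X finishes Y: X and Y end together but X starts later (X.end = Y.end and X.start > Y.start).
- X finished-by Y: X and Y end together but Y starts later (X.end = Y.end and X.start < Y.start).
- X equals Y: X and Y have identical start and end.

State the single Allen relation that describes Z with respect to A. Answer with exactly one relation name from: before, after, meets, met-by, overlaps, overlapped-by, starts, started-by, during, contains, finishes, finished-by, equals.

after

Z = [April 19, April 20]; A = [April 14, April 18].
Compare endpoints: Z.start > A.start, Z.start > A.end, Z.end > A.start, Z.end > A.end.
That pattern is 'after'.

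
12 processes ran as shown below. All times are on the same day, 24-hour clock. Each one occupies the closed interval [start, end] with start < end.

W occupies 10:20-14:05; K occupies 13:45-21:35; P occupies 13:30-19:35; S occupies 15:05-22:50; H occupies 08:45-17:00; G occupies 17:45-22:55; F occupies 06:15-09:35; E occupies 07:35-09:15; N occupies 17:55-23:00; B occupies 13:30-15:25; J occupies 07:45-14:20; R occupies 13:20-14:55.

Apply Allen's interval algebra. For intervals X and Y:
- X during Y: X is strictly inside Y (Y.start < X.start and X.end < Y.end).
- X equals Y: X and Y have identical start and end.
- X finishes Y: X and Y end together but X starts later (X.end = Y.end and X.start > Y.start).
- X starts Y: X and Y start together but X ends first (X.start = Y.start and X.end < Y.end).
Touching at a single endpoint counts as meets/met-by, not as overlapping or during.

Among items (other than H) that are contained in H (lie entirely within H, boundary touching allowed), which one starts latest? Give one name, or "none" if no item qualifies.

B

Target H = [08:45, 17:00].
B [13:30, 15:25] → during → candidate.
E [07:35, 09:15] → overlaps → excluded.
F [06:15, 09:35] → overlaps → excluded.
G [17:45, 22:55] → after → excluded.
J [07:45, 14:20] → overlaps → excluded.
K [13:45, 21:35] → overlapped-by → excluded.
N [17:55, 23:00] → after → excluded.
P [13:30, 19:35] → overlapped-by → excluded.
R [13:20, 14:55] → during → candidate.
S [15:05, 22:50] → overlapped-by → excluded.
W [10:20, 14:05] → during → candidate.
Among candidates, latest start is 13:30 → B.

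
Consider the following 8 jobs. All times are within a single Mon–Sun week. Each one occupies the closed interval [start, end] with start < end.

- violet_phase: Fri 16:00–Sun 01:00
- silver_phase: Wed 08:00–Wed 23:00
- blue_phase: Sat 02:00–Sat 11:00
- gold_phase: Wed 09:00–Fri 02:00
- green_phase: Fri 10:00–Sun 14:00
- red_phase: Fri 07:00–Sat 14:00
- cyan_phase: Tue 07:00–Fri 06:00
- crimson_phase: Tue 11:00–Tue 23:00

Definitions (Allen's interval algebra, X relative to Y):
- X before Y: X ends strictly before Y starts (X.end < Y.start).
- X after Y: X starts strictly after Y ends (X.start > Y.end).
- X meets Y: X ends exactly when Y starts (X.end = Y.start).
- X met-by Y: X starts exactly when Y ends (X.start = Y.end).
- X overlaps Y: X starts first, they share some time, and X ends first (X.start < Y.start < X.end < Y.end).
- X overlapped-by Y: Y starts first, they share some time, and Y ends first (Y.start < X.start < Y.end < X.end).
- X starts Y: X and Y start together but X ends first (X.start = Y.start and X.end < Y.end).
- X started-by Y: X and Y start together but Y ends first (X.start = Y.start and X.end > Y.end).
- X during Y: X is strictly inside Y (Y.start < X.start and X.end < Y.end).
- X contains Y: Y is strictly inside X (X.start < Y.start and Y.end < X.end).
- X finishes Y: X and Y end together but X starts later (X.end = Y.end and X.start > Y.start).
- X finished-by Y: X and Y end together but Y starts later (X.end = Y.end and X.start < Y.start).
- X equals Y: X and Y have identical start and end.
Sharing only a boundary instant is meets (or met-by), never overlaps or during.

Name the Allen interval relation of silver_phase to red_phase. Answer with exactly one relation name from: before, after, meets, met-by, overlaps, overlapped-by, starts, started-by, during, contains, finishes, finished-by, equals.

before

silver_phase = [Wed 08:00, Wed 23:00]; red_phase = [Fri 07:00, Sat 14:00].
Compare endpoints: silver_phase.start < red_phase.start, silver_phase.start < red_phase.end, silver_phase.end < red_phase.start, silver_phase.end < red_phase.end.
That pattern is 'before'.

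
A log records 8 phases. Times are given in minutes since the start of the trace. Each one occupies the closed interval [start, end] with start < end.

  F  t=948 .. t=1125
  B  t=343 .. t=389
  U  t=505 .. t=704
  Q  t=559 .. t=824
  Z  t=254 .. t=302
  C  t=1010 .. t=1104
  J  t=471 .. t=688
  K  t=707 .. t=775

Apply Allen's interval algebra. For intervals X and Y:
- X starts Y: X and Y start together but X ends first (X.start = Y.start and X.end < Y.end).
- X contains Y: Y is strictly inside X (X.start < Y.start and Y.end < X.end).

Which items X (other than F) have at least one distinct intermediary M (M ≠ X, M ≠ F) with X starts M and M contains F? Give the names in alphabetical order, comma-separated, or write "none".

none

Target F = [t=948, t=1125].
Intermediaries M with M contains F: none.
Union: none.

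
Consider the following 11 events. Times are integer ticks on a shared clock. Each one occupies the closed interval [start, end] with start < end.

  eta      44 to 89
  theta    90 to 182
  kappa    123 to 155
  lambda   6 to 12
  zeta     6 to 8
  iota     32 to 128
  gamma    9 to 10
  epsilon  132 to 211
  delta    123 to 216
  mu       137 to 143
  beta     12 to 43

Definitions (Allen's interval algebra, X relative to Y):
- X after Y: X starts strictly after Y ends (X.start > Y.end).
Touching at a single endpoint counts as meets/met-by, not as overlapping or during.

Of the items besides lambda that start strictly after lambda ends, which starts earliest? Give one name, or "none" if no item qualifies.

iota

Target lambda = [6, 12].
beta [12, 43] → met-by → excluded.
delta [123, 216] → after → candidate.
epsilon [132, 211] → after → candidate.
eta [44, 89] → after → candidate.
gamma [9, 10] → during → excluded.
iota [32, 128] → after → candidate.
kappa [123, 155] → after → candidate.
mu [137, 143] → after → candidate.
theta [90, 182] → after → candidate.
zeta [6, 8] → starts → excluded.
Among candidates, earliest start is 32 → iota.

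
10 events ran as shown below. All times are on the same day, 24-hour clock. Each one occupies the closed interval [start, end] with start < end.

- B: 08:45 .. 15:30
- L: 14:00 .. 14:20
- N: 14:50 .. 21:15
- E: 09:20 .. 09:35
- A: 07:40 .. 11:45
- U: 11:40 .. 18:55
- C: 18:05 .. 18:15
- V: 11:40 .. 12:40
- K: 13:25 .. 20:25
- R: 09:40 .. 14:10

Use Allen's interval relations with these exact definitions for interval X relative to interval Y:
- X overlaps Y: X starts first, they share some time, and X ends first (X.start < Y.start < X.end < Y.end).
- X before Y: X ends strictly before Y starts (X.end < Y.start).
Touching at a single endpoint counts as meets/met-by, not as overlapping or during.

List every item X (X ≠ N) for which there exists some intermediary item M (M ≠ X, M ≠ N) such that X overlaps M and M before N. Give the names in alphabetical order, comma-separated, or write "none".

Target N = [14:50, 21:15].
Intermediaries M with M before N: A, E, L, R, V.
Via A — items with X overlaps A: none.
Via E — items with X overlaps E: none.
Via L — items with X overlaps L: R.
Via R — items with X overlaps R: A.
Via V — items with X overlaps V: A.
Union: A, R.

A, R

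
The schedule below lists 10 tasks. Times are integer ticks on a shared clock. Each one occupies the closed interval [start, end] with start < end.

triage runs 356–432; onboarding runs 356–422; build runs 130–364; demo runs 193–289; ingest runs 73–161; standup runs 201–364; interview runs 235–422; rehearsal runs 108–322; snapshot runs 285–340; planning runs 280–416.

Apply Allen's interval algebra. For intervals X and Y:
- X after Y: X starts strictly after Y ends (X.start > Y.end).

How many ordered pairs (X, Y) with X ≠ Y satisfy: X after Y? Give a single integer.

13

Checking all 90 ordered pairs for relation 'after'; matching pairs in alphabetical order:
(demo, ingest): demo after ingest ✓
(interview, ingest): interview after ingest ✓
(onboarding, demo): onboarding after demo ✓
(onboarding, ingest): onboarding after ingest ✓
(onboarding, rehearsal): onboarding after rehearsal ✓
(onboarding, snapshot): onboarding after snapshot ✓
(planning, ingest): planning after ingest ✓
(snapshot, ingest): snapshot after ingest ✓
(standup, ingest): standup after ingest ✓
(triage, demo): triage after demo ✓
(triage, ingest): triage after ingest ✓
(triage, rehearsal): triage after rehearsal ✓
(triage, snapshot): triage after snapshot ✓
Count: 13.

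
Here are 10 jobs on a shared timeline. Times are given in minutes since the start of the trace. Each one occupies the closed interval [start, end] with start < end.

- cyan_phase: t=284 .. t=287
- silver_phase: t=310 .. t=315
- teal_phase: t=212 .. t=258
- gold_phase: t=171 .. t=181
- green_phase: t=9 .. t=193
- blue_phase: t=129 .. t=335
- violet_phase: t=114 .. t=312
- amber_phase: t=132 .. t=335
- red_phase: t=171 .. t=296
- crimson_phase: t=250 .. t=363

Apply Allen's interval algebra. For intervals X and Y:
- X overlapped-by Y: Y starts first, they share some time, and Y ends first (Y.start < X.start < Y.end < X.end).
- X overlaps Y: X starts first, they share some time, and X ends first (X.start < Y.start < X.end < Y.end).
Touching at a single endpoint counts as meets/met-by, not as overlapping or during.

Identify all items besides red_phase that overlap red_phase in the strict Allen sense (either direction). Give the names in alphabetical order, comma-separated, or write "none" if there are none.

Target red_phase = [t=171, t=296].
amber_phase [t=132, t=335] → contains → no.
blue_phase [t=129, t=335] → contains → no.
crimson_phase [t=250, t=363] → overlapped-by → yes.
cyan_phase [t=284, t=287] → during → no.
gold_phase [t=171, t=181] → starts → no.
green_phase [t=9, t=193] → overlaps → yes.
silver_phase [t=310, t=315] → after → no.
teal_phase [t=212, t=258] → during → no.
violet_phase [t=114, t=312] → contains → no.
Result: crimson_phase, green_phase.

crimson_phase, green_phase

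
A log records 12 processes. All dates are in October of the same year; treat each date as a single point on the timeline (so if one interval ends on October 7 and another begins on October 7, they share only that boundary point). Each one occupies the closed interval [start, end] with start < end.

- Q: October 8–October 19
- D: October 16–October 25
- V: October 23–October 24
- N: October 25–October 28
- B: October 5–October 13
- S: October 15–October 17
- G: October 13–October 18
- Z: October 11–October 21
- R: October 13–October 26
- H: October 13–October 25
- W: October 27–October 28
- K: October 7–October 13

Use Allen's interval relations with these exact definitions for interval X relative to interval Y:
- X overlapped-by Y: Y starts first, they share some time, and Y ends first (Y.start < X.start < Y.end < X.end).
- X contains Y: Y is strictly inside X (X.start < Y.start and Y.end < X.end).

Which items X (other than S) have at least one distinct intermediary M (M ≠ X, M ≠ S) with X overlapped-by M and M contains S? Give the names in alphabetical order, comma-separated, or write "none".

Target S = [October 15, October 17].
Intermediaries M with M contains S: G, H, Q, R, Z.
Via G — items with X overlapped-by G: D.
Via H — items with X overlapped-by H: none.
Via Q — items with X overlapped-by Q: D, H, R, Z.
Via R — items with X overlapped-by R: N.
Via Z — items with X overlapped-by Z: D, H, R.
Union: D, H, N, R, Z.

D, H, N, R, Z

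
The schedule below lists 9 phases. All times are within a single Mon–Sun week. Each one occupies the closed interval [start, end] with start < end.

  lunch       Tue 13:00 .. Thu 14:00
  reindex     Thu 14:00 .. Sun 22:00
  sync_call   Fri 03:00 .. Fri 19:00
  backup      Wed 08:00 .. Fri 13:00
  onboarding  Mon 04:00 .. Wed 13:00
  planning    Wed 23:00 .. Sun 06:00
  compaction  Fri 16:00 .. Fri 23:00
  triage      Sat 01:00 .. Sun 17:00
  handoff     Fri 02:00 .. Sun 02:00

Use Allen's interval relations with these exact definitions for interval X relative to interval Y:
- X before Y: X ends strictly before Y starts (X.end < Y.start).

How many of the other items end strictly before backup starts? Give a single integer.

Target backup = [Wed 08:00, Fri 13:00].
compaction [Fri 16:00, Fri 23:00] → after → no.
handoff [Fri 02:00, Sun 02:00] → overlapped-by → no.
lunch [Tue 13:00, Thu 14:00] → overlaps → no.
onboarding [Mon 04:00, Wed 13:00] → overlaps → no.
planning [Wed 23:00, Sun 06:00] → overlapped-by → no.
reindex [Thu 14:00, Sun 22:00] → overlapped-by → no.
sync_call [Fri 03:00, Fri 19:00] → overlapped-by → no.
triage [Sat 01:00, Sun 17:00] → after → no.
Total: 0.

0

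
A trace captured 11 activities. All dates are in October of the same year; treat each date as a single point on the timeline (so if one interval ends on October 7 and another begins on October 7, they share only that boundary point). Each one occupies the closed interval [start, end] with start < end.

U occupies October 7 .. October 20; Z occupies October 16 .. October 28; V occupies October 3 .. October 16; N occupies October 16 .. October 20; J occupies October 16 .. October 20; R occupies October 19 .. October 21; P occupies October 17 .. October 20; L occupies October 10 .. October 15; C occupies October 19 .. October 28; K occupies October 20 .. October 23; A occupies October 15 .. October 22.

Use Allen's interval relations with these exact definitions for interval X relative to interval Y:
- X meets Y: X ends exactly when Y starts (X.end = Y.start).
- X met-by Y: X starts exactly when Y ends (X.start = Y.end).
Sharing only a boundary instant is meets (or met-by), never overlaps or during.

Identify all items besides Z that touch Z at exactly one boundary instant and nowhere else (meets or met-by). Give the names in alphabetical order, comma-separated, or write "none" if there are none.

Target Z = [October 16, October 28].
A [October 15, October 22] → overlaps → no.
C [October 19, October 28] → finishes → no.
J [October 16, October 20] → starts → no.
K [October 20, October 23] → during → no.
L [October 10, October 15] → before → no.
N [October 16, October 20] → starts → no.
P [October 17, October 20] → during → no.
R [October 19, October 21] → during → no.
U [October 7, October 20] → overlaps → no.
V [October 3, October 16] → meets → yes.
Result: V.

V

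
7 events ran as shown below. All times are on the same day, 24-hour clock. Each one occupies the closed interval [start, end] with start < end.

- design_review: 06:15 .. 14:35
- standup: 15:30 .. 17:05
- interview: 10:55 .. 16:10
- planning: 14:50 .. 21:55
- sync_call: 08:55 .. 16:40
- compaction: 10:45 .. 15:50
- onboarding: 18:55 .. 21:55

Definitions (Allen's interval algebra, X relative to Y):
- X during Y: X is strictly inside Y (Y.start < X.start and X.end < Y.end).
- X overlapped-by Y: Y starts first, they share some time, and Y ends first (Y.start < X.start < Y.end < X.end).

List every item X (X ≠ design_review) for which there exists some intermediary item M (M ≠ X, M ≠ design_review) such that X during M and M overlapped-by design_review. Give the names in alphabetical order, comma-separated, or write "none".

compaction, interview

Target design_review = [06:15, 14:35].
Intermediaries M with M overlapped-by design_review: compaction, interview, sync_call.
Via compaction — items with X during compaction: none.
Via interview — items with X during interview: none.
Via sync_call — items with X during sync_call: compaction, interview.
Union: compaction, interview.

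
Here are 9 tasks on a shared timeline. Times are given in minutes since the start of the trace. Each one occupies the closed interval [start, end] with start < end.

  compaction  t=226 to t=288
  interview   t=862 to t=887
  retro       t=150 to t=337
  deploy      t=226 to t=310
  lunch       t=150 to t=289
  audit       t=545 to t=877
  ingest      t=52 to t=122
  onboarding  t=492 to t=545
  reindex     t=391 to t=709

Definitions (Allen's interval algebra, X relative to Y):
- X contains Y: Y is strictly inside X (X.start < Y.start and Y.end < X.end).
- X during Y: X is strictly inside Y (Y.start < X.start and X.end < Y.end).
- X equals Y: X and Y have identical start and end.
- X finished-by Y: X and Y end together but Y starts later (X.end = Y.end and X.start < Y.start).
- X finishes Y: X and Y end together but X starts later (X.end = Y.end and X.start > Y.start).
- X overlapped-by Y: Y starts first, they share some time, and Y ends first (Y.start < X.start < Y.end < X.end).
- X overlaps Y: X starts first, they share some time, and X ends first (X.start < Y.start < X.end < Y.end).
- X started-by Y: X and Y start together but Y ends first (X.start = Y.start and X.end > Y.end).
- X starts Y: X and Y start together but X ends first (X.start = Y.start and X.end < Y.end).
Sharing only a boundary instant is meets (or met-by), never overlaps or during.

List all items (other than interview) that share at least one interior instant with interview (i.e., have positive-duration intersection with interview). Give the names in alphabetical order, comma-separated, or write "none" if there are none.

audit

Target interview = [t=862, t=887].
audit [t=545, t=877] → overlaps → yes.
compaction [t=226, t=288] → before → no.
deploy [t=226, t=310] → before → no.
ingest [t=52, t=122] → before → no.
lunch [t=150, t=289] → before → no.
onboarding [t=492, t=545] → before → no.
reindex [t=391, t=709] → before → no.
retro [t=150, t=337] → before → no.
Result: audit.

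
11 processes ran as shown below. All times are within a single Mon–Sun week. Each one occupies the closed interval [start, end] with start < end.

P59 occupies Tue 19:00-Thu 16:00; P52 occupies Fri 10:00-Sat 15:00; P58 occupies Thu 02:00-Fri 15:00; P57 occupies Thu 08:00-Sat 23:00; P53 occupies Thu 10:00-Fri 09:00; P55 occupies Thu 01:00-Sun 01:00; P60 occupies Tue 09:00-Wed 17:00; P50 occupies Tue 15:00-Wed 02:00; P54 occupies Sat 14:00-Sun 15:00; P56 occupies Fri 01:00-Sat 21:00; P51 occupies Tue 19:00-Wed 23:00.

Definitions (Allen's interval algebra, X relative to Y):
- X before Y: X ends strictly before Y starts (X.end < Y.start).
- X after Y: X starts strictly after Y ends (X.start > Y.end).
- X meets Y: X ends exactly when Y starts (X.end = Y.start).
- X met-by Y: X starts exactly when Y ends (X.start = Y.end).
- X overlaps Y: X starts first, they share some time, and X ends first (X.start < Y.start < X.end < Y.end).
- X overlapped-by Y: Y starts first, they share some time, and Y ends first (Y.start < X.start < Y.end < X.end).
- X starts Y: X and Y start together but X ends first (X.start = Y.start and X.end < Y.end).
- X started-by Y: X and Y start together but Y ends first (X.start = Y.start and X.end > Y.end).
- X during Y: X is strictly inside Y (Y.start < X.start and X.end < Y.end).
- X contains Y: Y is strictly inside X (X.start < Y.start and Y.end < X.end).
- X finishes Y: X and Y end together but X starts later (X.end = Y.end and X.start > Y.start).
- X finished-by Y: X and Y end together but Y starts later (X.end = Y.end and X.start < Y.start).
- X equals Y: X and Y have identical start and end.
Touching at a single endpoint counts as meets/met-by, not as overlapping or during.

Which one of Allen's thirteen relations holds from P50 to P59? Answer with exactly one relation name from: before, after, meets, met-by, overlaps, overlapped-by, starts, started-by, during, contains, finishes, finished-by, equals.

P50 = [Tue 15:00, Wed 02:00]; P59 = [Tue 19:00, Thu 16:00].
Compare endpoints: P50.start < P59.start, P50.start < P59.end, P50.end > P59.start, P50.end < P59.end.
That pattern is 'overlaps'.

overlaps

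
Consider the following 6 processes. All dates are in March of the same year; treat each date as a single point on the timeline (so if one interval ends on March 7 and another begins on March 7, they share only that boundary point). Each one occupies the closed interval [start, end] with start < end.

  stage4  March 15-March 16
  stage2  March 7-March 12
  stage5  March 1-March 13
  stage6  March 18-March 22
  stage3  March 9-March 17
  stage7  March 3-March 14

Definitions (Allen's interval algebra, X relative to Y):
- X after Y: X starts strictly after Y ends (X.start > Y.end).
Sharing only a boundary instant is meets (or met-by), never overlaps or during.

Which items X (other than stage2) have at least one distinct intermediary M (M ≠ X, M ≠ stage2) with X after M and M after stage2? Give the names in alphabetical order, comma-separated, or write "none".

Target stage2 = [March 7, March 12].
Intermediaries M with M after stage2: stage4, stage6.
Via stage4 — items with X after stage4: stage6.
Via stage6 — items with X after stage6: none.
Union: stage6.

stage6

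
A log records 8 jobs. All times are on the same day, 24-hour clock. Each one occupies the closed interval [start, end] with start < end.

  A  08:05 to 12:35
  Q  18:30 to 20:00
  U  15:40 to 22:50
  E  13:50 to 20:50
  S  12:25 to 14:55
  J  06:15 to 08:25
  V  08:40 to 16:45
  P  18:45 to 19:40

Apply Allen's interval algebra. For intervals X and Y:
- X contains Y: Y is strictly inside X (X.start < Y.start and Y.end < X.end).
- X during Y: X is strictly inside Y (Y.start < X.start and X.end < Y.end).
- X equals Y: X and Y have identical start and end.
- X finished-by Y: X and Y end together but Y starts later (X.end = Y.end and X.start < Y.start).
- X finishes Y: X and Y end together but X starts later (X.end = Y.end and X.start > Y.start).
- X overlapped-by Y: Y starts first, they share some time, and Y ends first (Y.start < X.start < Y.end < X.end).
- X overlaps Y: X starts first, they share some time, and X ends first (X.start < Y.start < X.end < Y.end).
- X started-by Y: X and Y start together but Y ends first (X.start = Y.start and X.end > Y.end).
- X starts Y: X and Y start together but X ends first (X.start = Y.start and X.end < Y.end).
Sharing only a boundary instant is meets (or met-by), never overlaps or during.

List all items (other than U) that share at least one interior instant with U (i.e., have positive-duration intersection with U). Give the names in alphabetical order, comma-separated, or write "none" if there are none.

E, P, Q, V

Target U = [15:40, 22:50].
A [08:05, 12:35] → before → no.
E [13:50, 20:50] → overlaps → yes.
J [06:15, 08:25] → before → no.
P [18:45, 19:40] → during → yes.
Q [18:30, 20:00] → during → yes.
S [12:25, 14:55] → before → no.
V [08:40, 16:45] → overlaps → yes.
Result: E, P, Q, V.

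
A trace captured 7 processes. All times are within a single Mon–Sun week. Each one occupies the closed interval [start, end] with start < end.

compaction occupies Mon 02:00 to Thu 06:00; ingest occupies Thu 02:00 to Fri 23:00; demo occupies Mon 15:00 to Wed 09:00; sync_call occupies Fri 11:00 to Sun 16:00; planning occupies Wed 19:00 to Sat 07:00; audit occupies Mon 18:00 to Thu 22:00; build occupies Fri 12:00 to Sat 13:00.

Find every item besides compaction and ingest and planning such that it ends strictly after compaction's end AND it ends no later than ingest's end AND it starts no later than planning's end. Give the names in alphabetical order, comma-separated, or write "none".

Conditions: its end is strictly after compaction's end (X.end > Thu 06:00) AND its end is no later than ingest's end (X.end <= Fri 23:00) AND its start is no later than planning's end (X.start <= Sat 07:00).
audit: end Thu 22:00 > Thu 06:00? ✓; end Thu 22:00 <= Fri 23:00? ✓; start Mon 18:00 <= Sat 07:00? ✓ → yes.
build: end Sat 13:00 > Thu 06:00? ✓; end Sat 13:00 <= Fri 23:00? ✗; start Fri 12:00 <= Sat 07:00? ✓ → no.
demo: end Wed 09:00 > Thu 06:00? ✗; end Wed 09:00 <= Fri 23:00? ✓; start Mon 15:00 <= Sat 07:00? ✓ → no.
sync_call: end Sun 16:00 > Thu 06:00? ✓; end Sun 16:00 <= Fri 23:00? ✗; start Fri 11:00 <= Sat 07:00? ✓ → no.
Result: audit.

audit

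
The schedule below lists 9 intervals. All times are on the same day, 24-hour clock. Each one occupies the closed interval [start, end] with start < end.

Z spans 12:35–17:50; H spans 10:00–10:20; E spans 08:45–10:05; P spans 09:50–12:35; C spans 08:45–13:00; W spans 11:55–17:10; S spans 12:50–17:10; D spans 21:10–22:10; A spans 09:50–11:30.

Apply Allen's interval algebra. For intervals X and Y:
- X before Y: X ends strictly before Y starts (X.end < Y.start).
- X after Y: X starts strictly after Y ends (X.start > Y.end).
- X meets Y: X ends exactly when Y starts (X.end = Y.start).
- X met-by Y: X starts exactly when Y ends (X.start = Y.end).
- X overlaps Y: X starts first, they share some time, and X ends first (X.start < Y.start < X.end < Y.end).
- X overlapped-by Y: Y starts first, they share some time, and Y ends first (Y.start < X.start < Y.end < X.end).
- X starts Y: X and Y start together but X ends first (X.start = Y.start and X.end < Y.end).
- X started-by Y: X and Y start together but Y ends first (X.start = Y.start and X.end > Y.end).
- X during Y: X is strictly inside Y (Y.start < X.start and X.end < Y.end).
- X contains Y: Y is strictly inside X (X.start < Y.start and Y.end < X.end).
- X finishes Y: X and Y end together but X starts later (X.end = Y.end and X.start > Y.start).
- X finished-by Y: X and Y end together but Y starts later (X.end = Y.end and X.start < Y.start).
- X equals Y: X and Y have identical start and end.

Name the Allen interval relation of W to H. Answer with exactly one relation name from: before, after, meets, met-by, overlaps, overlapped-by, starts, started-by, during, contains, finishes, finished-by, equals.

W = [11:55, 17:10]; H = [10:00, 10:20].
Compare endpoints: W.start > H.start, W.start > H.end, W.end > H.start, W.end > H.end.
That pattern is 'after'.

after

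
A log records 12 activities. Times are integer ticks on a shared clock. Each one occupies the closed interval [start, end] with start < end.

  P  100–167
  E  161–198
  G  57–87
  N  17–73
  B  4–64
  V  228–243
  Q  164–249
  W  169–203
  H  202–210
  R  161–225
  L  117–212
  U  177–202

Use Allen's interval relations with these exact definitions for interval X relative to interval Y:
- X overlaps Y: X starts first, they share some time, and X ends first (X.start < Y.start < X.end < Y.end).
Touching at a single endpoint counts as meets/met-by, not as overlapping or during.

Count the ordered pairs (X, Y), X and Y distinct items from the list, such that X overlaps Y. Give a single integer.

14

Checking all 132 ordered pairs for relation 'overlaps'; matching pairs in alphabetical order:
(B, G): B overlaps G ✓
(B, N): B overlaps N ✓
(E, Q): E overlaps Q ✓
(E, U): E overlaps U ✓
(E, W): E overlaps W ✓
(L, Q): L overlaps Q ✓
(L, R): L overlaps R ✓
(N, G): N overlaps G ✓
(P, E): P overlaps E ✓
(P, L): P overlaps L ✓
(P, Q): P overlaps Q ✓
(P, R): P overlaps R ✓
(R, Q): R overlaps Q ✓
(W, H): W overlaps H ✓
Count: 14.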